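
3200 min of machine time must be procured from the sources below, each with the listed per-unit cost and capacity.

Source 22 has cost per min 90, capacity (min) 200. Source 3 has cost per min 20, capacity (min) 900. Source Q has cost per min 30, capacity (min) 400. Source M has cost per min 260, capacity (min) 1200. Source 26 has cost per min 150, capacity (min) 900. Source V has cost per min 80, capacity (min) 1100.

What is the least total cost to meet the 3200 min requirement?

Fill from the cheapest source first.
Source 3 (20): use full 900 — 2300 min to go.
Source Q at 30: take all 400 min — 1900 still needed.
Take 1100 from Source V at 80 — need 800 more.
Take 200 from Source 22 at 90 — need 600 more.
Source 26 at 150: take 600 of its 900 — requirement met.
Source M: unused.
Cost = 900×20 + 400×30 + 1100×80 + 200×90 + 600×150 = 226000.

226000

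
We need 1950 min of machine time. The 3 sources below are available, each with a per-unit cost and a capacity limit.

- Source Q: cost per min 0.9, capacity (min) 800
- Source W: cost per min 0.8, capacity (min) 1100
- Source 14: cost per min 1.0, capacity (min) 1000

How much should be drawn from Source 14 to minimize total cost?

50

Use sources in increasing cost order.
Take 1100 from Source W at 0.8 ; need 850 more.
Source Q at 0.9: take all 800 min ; 50 still needed.
Source 14 (1.0): take the remaining 50 ; done.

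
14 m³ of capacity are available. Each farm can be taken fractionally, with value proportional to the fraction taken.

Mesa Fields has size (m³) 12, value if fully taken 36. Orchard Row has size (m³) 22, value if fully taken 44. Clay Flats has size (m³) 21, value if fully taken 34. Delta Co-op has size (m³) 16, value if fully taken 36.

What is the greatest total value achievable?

40.5

Best value per unit of size first: Mesa Fields 36/12≈3, Delta Co-op 36/16≈2.25, Orchard Row 44/22≈2, Clay Flats 34/21≈1.62.
Mesa Fields: take in full, 12 m³ for value 36 — 2 left.
Only 2 m³ remain; take 2/16 of Delta Co-op for value 36×2/16 = 4.5.
Total value = 40.5.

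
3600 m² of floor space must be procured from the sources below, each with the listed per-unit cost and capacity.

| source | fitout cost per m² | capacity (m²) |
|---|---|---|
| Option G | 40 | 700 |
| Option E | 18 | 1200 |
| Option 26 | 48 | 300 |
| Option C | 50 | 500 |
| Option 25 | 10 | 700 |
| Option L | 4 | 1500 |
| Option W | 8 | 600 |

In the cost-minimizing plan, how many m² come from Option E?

800

Fill from the cheapest source first.
Option L (4): use full 1500 — 2100 m² to go.
Option W at 8: take all 600 m² — 1500 still needed.
Option 25 at 10: take all 700 m² — 800 still needed.
Option E at 18: take 800 of its 1200 — requirement met.
Option G, Option 26, Option C: unused.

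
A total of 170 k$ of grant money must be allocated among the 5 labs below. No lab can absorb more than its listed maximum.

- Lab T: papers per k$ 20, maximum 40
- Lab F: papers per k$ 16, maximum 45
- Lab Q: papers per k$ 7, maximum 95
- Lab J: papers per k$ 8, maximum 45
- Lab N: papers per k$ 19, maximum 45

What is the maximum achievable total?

Order the labs by papers per k$: Lab T 20 > Lab N 19 > Lab F 16 > Lab J 8 > Lab Q 7.
Give Lab T 40 to hit its cap of 40 — 130 left.
Lab N: +45 to 45 (cap) — 85 left.
Give Lab F 45 to hit its cap of 45 — 40 left.
Only 40 left; Lab J takes them to reach 40.
Total = 20×40 + 16×45 + 8×40 + 19×45 = 2695.

2695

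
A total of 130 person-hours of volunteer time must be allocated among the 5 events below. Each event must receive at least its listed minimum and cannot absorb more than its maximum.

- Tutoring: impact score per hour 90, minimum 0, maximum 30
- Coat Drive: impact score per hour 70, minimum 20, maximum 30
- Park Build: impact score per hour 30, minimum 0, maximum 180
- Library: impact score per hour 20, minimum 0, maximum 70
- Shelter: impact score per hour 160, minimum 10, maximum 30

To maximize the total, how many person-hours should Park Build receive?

40

Meeting every minimum uses 0+20+0+0+10 = 30 person-hours, leaving 100.
Rank by impact score per hour: Shelter 160 > Tutoring 90 > Coat Drive 70 > Park Build 30 > Library 20.
Shelter takes 20 more to reach its cap of 30 → 80 left.
Tutoring: +30 to 30 (cap) → 50 left.
Coat Drive takes 10 more to reach its cap of 30 → 40 left.
Park Build has room for 180 more but only 40 remain, so it gets 40.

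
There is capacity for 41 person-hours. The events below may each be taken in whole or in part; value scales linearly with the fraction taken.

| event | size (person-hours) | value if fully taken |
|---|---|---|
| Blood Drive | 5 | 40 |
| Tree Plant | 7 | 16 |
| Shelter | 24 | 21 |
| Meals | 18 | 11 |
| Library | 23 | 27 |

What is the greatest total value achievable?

88.25

Sort by value density: Blood Drive 40/5≈8, Tree Plant 16/7≈2.29, Library 27/23≈1.17, Shelter 21/24≈0.875, Meals 11/18≈0.611.
All 5 person-hours of Blood Drive fit (value 40) → 36 remain.
Tree Plant: take in full, 7 person-hours for value 16 → 29 left.
All 23 person-hours of Library fit (value 27) → 6 remain.
Fill the last 6 person-hours with part of Shelter: 6/24 of it earns 5.25.
Total value = 88.25.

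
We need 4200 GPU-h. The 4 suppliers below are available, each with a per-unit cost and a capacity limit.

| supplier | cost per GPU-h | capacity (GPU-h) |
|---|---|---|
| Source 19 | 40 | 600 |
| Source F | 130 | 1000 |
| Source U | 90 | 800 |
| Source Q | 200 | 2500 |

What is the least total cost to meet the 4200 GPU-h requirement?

Fill from the cheapest supplier first.
Take 600 from Source 19 at 40 → need 3600 more.
Source U (90): use full 800 → 2800 GPU-h to go.
Take 1000 from Source F at 130 → need 1800 more.
Source Q at 200: take 1800 of its 2500 → requirement met.
Cost = 600×40 + 800×90 + 1000×130 + 1800×200 = 586000.

586000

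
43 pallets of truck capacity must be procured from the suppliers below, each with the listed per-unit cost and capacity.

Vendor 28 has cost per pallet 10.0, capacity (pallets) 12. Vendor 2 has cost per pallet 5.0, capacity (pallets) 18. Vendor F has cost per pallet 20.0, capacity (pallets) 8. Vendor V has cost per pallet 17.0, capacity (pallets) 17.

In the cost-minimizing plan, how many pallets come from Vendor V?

Use suppliers in increasing cost order.
Vendor 2 (5.0): use full 18 — 25 pallets to go.
Vendor 28 (10.0): use full 12 — 13 pallets to go.
Take 13 from Vendor V at 17.0 to finish.
Vendor F: unused.

13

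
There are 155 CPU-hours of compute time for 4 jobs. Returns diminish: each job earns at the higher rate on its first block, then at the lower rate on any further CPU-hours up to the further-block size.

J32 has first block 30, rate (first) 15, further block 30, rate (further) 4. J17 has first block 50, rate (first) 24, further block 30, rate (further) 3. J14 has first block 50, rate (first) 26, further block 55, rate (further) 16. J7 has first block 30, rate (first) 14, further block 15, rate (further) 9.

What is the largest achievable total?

Treat each block as its own option and order by rate: J14/T1 26 > J17/T1 24 > J14/T2 16 > J32/T1 15 > J7/T1 14 > J7/T2 9 > J32/T2 4 > J17/T2 3.
Fill J14 T1 block (50 at 26) — 105 left.
J17/T1 (24): +50 — 55 left.
J14 T2 at 16: fill all 55 — 0 left.
Total = 26×50 + 24×50 + 16×55 = 3380.

3380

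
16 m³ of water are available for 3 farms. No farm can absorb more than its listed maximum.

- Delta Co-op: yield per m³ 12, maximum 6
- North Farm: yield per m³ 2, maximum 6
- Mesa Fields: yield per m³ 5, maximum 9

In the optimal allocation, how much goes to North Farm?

Order the farms by yield per m³: Delta Co-op 12 > Mesa Fields 5 > North Farm 2.
Delta Co-op: +6 to 6 (cap) ; 10 left.
Mesa Fields: +9 to 9 (cap) ; 1 left.
North Farm: +1 (room for 6) → 1. Pool exhausted.

1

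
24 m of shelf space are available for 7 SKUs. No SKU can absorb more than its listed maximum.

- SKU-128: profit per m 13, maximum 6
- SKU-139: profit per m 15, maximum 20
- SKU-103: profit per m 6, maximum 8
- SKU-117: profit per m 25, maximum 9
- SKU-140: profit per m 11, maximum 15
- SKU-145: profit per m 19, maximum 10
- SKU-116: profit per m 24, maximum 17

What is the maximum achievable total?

Rank by profit per m: SKU-117 25 > SKU-116 24 > SKU-145 19 > SKU-139 15 > SKU-128 13 > SKU-140 11 > SKU-103 6.
Give SKU-117 9 to hit its cap of 9 → 15 left.
Only 15 left; SKU-116 takes them to reach 15.
Total = 25×9 + 24×15 = 585.

585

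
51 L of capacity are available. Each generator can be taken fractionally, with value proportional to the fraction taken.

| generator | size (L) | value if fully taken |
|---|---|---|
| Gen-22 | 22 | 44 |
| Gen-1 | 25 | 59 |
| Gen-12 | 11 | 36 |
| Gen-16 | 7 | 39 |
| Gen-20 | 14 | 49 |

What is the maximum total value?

Rank by value-to-size ratio: Gen-16 39/7≈5.57, Gen-20 49/14≈3.5, Gen-12 36/11≈3.27, Gen-1 59/25≈2.36, Gen-22 44/22≈2.
Take all of Gen-16 (7 L, value 39) — 44 L left.
Take all of Gen-20 (14 L, value 49) — 30 L left.
Take all of Gen-12 (11 L, value 36) — 19 L left.
19 L left: a 19/25 share of Gen-1 gives 59×19/25 = 44.84.
Total value = 168.84.

168.84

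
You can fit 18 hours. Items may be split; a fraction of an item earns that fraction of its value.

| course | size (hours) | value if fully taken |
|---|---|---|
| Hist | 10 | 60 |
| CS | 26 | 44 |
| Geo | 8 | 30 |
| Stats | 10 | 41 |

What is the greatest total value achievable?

Rank by value-to-size ratio: Hist 60/10≈6, Stats 41/10≈4.1, Geo 30/8≈3.75, CS 44/26≈1.69.
Hist: take in full, 10 hours for value 60 ; 8 left.
Only 8 hours remain; take 8/10 of Stats for value 41×8/10 = 32.8.
Total value = 92.8.

92.8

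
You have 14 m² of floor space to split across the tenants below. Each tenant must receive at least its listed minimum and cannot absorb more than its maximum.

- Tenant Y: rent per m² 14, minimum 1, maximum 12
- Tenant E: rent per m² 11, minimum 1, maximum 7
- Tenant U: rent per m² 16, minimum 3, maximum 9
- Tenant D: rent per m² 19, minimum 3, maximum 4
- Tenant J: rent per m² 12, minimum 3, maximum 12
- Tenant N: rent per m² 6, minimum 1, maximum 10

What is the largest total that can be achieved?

Meeting every minimum uses 1+1+3+3+3+1 = 12 m², leaving 2.
Highest rent per m² first: Tenant D 19 > Tenant U 16 > Tenant Y 14 > Tenant J 12 > Tenant E 11 > Tenant N 6.
Give Tenant D 1 more to hit its cap of 4 → 1 left.
Tenant U has room for 6 more but only 1 remain, so it gets 4.
Total = 14×1 + 11×1 + 16×4 + 19×4 + 12×3 + 6×1 = 207.

207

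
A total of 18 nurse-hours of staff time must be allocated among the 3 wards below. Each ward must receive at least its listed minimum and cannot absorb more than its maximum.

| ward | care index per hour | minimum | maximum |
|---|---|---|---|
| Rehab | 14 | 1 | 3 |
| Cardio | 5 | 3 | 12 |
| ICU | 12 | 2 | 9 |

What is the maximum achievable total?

Meeting every minimum uses 1+3+2 = 6 nurse-hours, leaving 12.
Rank by care index per hour: Rehab 14 > ICU 12 > Cardio 5.
Rehab: +2 to 3 (cap) — 10 left.
ICU: +7 to 9 (cap) — 3 left.
Cardio: +3 (room for 9) → 6. Pool exhausted.
Total = 14×3 + 5×6 + 12×9 = 180.

180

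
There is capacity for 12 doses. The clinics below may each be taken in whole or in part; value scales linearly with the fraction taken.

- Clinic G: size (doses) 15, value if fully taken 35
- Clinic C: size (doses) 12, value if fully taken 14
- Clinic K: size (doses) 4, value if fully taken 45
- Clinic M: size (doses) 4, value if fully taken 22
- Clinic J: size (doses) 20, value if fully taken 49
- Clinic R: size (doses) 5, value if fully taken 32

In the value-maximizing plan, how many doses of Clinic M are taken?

Rank by value-to-size ratio: Clinic K 45/4≈11.2, Clinic R 32/5≈6.4, Clinic M 22/4≈5.5, Clinic J 49/20≈2.45, Clinic G 35/15≈2.33, Clinic C 14/12≈1.17.
All 4 doses of Clinic K fit (value 45) — 8 remain.
Clinic R: take in full, 5 doses for value 32 — 3 left.
Only 3 doses remain; take 3/4 of Clinic M for value 22×3/4 = 16.5.

3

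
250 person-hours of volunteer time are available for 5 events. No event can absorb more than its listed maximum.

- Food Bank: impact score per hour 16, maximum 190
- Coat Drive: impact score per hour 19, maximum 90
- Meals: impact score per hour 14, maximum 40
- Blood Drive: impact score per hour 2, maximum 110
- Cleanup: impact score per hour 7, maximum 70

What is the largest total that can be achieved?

4270

Rank by impact score per hour: Coat Drive 19 > Food Bank 16 > Meals 14 > Cleanup 7 > Blood Drive 2.
Coat Drive takes 90 to reach its cap of 90 → 160 left.
Food Bank: +160 (room for 190) → 160. Pool exhausted.
Total = 16×160 + 19×90 = 4270.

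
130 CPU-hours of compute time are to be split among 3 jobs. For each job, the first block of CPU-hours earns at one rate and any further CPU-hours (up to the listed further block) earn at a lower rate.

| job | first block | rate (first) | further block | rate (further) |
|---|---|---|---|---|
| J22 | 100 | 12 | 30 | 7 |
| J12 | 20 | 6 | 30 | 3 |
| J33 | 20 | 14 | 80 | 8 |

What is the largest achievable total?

Order all 6 blocks by rate: J33/T1 14 > J22/T1 12 > J33/T2 8 > J22/T2 7 > J12/T1 6 > J12/T2 3.
J33/T1 (14): +20 ; 110 left.
Fill J22 T1 block (100 at 12) ; 10 left.
J33/T2: +10 of 80 at 8; pool empty.
Total = 14×20 + 12×100 + 8×10 = 1560.

1560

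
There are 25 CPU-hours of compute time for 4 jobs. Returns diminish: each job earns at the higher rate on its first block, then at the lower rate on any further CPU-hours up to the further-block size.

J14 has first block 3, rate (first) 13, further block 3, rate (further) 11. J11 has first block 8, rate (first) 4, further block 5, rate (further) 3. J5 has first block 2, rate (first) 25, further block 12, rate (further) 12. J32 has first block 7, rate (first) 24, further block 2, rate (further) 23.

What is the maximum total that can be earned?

Rank every tier by rate: J5/tier1 25 > J32/tier1 24 > J32/tier2 23 > J14/tier1 13 > J5/tier2 12 > J14/tier2 11 > J11/tier1 4 > J11/tier2 3.
Fill J5 tier1 block (2 at 25) — 23 left.
Fill J32 tier1 block (7 at 24) — 16 left.
J32 tier2 at 23: fill all 2 — 14 left.
J14/tier1 (13): +3 — 11 left.
11 remain; put them into J5 tier2 at 12.
Total = 25×2 + 24×7 + 23×2 + 13×3 + 12×11 = 435.

435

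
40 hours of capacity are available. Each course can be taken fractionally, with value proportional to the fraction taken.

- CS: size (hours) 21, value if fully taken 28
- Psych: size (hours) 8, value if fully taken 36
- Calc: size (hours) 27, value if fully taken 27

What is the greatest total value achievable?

Best value per unit of size first: Psych 36/8≈4.5, CS 28/21≈1.33, Calc 27/27≈1.
Take all of Psych (8 hours, value 36) → 32 hours left.
CS: take in full, 21 hours for value 28 → 11 left.
11 hours left: a 11/27 share of Calc gives 27×11/27 = 11.
Total value = 75.

75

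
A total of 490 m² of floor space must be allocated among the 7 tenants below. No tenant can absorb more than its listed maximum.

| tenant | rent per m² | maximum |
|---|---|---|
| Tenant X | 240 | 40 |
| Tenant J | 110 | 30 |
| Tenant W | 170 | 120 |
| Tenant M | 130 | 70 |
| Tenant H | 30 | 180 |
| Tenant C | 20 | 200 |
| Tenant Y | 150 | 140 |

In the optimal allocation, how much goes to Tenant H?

90

Order the tenants by rent per m²: Tenant X 240 > Tenant W 170 > Tenant Y 150 > Tenant M 130 > Tenant J 110 > Tenant H 30 > Tenant C 20.
Tenant X: +40 to 40 (cap) ; 450 left.
Give Tenant W 120 to hit its cap of 120 ; 330 left.
Give Tenant Y 140 to hit its cap of 140 ; 190 left.
Tenant M takes 70 to reach its cap of 70 ; 120 left.
Give Tenant J 30 to hit its cap of 30 ; 90 left.
Only 90 left; Tenant H takes them to reach 90.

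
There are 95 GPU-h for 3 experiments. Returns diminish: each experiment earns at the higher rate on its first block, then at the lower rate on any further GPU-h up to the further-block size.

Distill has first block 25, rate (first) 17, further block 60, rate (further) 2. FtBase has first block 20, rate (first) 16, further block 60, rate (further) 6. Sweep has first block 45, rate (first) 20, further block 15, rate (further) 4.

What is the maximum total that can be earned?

1675

Order all 6 blocks by rate: Sweep/tier1 20 > Distill/tier1 17 > FtBase/tier1 16 > FtBase/tier2 6 > Sweep/tier2 4 > Distill/tier2 2.
Sweep tier1 at 20: fill all 45 — 50 left.
Distill tier1 at 17: fill all 25 — 25 left.
FtBase tier1 at 16: fill all 20 — 5 left.
FtBase/tier2: +5 of 60 at 6; pool empty.
Total = 20×45 + 17×25 + 16×20 + 6×5 = 1675.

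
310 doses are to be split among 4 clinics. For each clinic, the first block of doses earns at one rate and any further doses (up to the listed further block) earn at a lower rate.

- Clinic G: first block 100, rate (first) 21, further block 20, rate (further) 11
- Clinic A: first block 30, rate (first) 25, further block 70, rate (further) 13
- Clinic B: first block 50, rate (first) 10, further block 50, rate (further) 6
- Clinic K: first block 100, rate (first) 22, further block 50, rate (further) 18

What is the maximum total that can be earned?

Treat each block as its own option and order by rate: Clinic A/T1 25 > Clinic K/T1 22 > Clinic G/T1 21 > Clinic K/T2 18 > Clinic A/T2 13 > Clinic G/T2 11 > Clinic B/T1 10 > Clinic B/T2 6.
Clinic A T1 at 25: fill all 30 ; 280 left.
Clinic K/T1 (22): +100 ; 180 left.
Fill Clinic G T1 block (100 at 21) ; 80 left.
Clinic K T2 at 18: fill all 50 ; 30 left.
30 remain; put them into Clinic A T2 at 13.
Total = 25×30 + 22×100 + 21×100 + 18×50 + 13×30 = 6340.

6340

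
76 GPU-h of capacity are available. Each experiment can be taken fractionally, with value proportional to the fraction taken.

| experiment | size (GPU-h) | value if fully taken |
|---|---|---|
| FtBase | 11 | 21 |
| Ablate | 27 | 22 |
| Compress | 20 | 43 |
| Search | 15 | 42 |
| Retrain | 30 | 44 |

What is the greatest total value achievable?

150

Rank by value-to-size ratio: Search 42/15≈2.8, Compress 43/20≈2.15, FtBase 21/11≈1.91, Retrain 44/30≈1.47, Ablate 22/27≈0.815.
Search: take in full, 15 GPU-h for value 42 — 61 left.
Compress: take in full, 20 GPU-h for value 43 — 41 left.
FtBase: take in full, 11 GPU-h for value 21 — 30 left.
Take all of Retrain (30 GPU-h, value 44) — 0 GPU-h left.
Total value = 150.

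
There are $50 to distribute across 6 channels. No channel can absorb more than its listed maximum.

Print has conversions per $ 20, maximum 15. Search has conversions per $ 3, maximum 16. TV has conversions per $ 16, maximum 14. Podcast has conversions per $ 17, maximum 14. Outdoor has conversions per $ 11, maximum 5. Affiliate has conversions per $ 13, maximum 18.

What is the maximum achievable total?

853

Highest conversions per $ first: Print 20 > Podcast 17 > TV 16 > Affiliate 13 > Outdoor 11 > Search 3.
Give Print 15 to hit its cap of 15 ; 35 left.
Give Podcast 14 to hit its cap of 14 ; 21 left.
Give TV 14 to hit its cap of 14 ; 7 left.
Affiliate: +7 (room for 18) → 7. Pool exhausted.
Total = 20×15 + 16×14 + 17×14 + 13×7 = 853.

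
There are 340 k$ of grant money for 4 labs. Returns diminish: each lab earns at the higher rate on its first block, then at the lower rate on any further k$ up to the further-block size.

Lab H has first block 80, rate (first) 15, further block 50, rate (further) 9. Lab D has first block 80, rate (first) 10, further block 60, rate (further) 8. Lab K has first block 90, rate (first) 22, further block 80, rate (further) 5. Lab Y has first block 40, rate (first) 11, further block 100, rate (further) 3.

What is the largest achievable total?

4870

Order all 8 blocks by rate: Lab K/tier1 22 > Lab H/tier1 15 > Lab Y/tier1 11 > Lab D/tier1 10 > Lab H/tier2 9 > Lab D/tier2 8 > Lab K/tier2 5 > Lab Y/tier2 3.
Lab K tier1 at 22: fill all 90 → 250 left.
Lab H/tier1 (15): +80 → 170 left.
Lab Y/tier1 (11): +40 → 130 left.
Fill Lab D tier1 block (80 at 10) → 50 left.
Lab H/tier2 (9): +50 → 0 left.
Total = 22×90 + 15×80 + 11×40 + 10×80 + 9×50 = 4870.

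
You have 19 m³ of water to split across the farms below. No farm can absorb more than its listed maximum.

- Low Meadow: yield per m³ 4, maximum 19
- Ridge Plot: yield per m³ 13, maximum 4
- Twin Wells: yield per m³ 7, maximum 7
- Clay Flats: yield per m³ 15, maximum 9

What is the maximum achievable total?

229

Order the farms by yield per m³: Clay Flats 15 > Ridge Plot 13 > Twin Wells 7 > Low Meadow 4.
Clay Flats takes 9 to reach its cap of 9 → 10 left.
Give Ridge Plot 4 to hit its cap of 4 → 6 left.
Only 6 left; Twin Wells takes them to reach 6.
Total = 13×4 + 7×6 + 15×9 = 229.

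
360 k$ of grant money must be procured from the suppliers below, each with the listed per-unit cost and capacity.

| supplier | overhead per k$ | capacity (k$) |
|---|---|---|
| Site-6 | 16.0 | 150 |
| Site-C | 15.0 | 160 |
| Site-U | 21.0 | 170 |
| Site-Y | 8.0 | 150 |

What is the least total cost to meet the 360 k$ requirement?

4400

Fill from the cheapest supplier first.
Site-Y (8.0): use full 150 — 210 k$ to go.
Take 160 from Site-C at 15.0 — need 50 more.
Take 50 from Site-6 at 16.0 to finish.
Site-U: unused.
Cost = 150×8.0 + 160×15.0 + 50×16.0 = 4400.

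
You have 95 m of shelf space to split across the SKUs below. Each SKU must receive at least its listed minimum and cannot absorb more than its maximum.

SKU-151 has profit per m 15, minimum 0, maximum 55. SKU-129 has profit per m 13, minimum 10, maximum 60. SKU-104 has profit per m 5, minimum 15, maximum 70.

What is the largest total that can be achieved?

Meeting every minimum uses 0+10+15 = 25 m, leaving 70.
Rank by profit per m: SKU-151 15 > SKU-129 13 > SKU-104 5.
SKU-151: +55 to 55 (cap) → 15 left.
Only 15 left; SKU-129 takes them to reach 25.
Total = 15×55 + 13×25 + 5×15 = 1225.

1225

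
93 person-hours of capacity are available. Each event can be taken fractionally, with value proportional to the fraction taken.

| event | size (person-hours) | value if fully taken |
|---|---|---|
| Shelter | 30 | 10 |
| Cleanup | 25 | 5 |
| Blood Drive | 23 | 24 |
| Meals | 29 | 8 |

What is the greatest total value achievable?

Best value per unit of size first: Blood Drive 24/23≈1.04, Shelter 10/30≈0.333, Meals 8/29≈0.276, Cleanup 5/25≈0.2.
All 23 person-hours of Blood Drive fit (value 24) → 70 remain.
All 30 person-hours of Shelter fit (value 10) → 40 remain.
Meals: take in full, 29 person-hours for value 8 → 11 left.
11 person-hours left: a 11/25 share of Cleanup gives 5×11/25 = 2.2.
Total value = 44.2.

44.2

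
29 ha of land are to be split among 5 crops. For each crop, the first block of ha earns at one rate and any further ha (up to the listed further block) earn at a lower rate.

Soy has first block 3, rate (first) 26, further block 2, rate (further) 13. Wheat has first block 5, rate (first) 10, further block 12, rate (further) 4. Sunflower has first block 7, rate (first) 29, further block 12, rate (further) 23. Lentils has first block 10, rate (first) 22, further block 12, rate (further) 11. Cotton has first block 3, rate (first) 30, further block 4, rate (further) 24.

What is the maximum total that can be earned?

743

Treat each block as its own option and order by rate: Cotton/first 30 > Sunflower/first 29 > Soy/first 26 > Cotton/second 24 > Sunflower/second 23 > Lentils/first 22 > Soy/second 13 > Lentils/second 11 > Wheat/first 10 > Wheat/second 4.
Cotton/first (30): +3 — 26 left.
Sunflower first at 29: fill all 7 — 19 left.
Soy/first (26): +3 — 16 left.
Cotton/second (24): +4 — 12 left.
Sunflower second at 23: fill all 12 — 0 left.
Total = 30×3 + 29×7 + 26×3 + 24×4 + 23×12 = 743.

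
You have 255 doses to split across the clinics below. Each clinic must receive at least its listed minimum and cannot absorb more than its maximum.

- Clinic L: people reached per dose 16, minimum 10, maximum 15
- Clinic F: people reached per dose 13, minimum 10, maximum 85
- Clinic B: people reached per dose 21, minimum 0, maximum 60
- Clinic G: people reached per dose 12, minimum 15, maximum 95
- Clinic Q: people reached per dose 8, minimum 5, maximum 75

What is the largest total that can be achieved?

Meeting every minimum uses 10+10+0+15+5 = 40 doses, leaving 215.
Rank by people reached per dose: Clinic B 21 > Clinic L 16 > Clinic F 13 > Clinic G 12 > Clinic Q 8.
Clinic B takes 60 more to reach its cap of 60 — 155 left.
Give Clinic L 5 more to hit its cap of 15 — 150 left.
Clinic F: +75 to 85 (cap) — 75 left.
Clinic G: +75 (room for 80) → 90. Pool exhausted.
Total = 16×15 + 13×85 + 21×60 + 12×90 + 8×5 = 3725.

3725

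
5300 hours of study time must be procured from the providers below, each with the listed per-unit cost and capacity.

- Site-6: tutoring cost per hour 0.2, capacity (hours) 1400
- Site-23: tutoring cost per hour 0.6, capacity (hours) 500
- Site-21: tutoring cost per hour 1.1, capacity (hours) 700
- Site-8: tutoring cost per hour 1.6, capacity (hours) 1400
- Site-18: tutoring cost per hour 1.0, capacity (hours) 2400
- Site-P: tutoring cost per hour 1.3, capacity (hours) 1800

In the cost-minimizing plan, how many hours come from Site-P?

300

Cheapest first:
Site-6 (0.2): use full 1400 — 3900 hours to go.
Site-23 (0.6): use full 500 — 3400 hours to go.
Take 2400 from Site-18 at 1.0 — need 1000 more.
Site-21 (1.1): use full 700 — 300 hours to go.
Take 300 from Site-P at 1.3 to finish.
Site-8: unused.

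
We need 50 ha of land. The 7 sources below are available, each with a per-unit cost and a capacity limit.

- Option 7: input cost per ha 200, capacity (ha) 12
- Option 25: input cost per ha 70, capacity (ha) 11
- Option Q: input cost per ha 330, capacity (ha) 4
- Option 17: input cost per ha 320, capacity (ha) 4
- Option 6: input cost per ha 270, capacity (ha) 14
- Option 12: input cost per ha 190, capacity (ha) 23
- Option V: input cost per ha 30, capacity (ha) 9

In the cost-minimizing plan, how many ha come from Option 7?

7

Use sources in increasing cost order.
Option V at 30: take all 9 ha — 41 still needed.
Take 11 from Option 25 at 70 — need 30 more.
Option 12 (190): use full 23 — 7 ha to go.
Option 7 at 200: take 7 of its 12 — requirement met.
Option 6, Option 17, Option Q: unused.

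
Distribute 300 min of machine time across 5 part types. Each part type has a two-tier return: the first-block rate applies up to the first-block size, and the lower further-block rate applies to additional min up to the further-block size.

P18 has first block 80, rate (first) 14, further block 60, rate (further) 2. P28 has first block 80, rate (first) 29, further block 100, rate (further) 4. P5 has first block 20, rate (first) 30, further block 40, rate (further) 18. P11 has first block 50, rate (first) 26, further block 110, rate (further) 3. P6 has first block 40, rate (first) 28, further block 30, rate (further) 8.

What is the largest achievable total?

Rank every tier by rate: P5/first 30 > P28/first 29 > P6/first 28 > P11/first 26 > P5/second 18 > P18/first 14 > P6/second 8 > P28/second 4 > P11/second 3 > P18/second 2.
P5 first at 30: fill all 20 ; 280 left.
Fill P28 first block (80 at 29) ; 200 left.
P6 first at 28: fill all 40 ; 160 left.
Fill P11 first block (50 at 26) ; 110 left.
P5/second (18): +40 ; 70 left.
P18/first: +70 of 80 at 14; pool empty.
Total = 30×20 + 29×80 + 28×40 + 26×50 + 18×40 + 14×70 = 7040.

7040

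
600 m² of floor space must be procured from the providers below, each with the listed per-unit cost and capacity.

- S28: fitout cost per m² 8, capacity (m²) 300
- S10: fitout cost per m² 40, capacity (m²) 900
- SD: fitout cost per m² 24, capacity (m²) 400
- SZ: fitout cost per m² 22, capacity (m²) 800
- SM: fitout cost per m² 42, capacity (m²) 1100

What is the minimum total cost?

Use providers in increasing cost order.
S28 at 8: take all 300 m² ; 300 still needed.
Take 300 from SZ at 22 to finish.
SD, S10, SM: unused.
Cost = 300×8 + 300×22 = 9000.

9000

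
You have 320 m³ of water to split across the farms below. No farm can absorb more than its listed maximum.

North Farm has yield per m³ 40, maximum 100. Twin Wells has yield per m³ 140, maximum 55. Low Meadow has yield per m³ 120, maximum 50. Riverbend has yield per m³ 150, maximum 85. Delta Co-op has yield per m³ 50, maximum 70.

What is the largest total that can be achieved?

Order the farms by yield per m³: Riverbend 150 > Twin Wells 140 > Low Meadow 120 > Delta Co-op 50 > North Farm 40.
Riverbend takes 85 to reach its cap of 85 — 235 left.
Twin Wells: +55 to 55 (cap) — 180 left.
Give Low Meadow 50 to hit its cap of 50 — 130 left.
Delta Co-op: +70 to 70 (cap) — 60 left.
Only 60 left; North Farm takes them to reach 60.
Total = 40×60 + 140×55 + 120×50 + 150×85 + 50×70 = 32350.

32350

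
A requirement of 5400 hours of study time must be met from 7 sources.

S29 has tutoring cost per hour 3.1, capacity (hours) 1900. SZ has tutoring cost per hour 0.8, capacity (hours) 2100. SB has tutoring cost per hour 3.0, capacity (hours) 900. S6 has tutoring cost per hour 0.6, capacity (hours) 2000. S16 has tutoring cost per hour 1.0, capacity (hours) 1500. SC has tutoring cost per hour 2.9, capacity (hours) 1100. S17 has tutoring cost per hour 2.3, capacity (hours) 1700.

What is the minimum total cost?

Fill from the cheapest source first.
S6 (0.6): use full 2000 ; 3400 hours to go.
Take 2100 from SZ at 0.8 ; need 1300 more.
S16 (1.0): take the remaining 1300 ; done.
S17, SC, SB, S29: unused.
Cost = 2000×0.6 + 2100×0.8 + 1300×1.0 = 4180.

4180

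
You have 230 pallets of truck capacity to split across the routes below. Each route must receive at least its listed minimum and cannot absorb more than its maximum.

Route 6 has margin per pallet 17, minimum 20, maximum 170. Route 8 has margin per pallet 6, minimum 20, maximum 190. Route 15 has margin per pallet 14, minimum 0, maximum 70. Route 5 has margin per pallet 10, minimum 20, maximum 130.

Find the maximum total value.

Meeting every minimum uses 20+20+0+20 = 60 pallets, leaving 170.
Order the routes by margin per pallet: Route 6 17 > Route 15 14 > Route 5 10 > Route 8 6.
Give Route 6 150 more to hit its cap of 170 — 20 left.
Route 15 has room for 70 more but only 20 remain, so it gets 20.
Total = 17×170 + 6×20 + 14×20 + 10×20 = 3490.

3490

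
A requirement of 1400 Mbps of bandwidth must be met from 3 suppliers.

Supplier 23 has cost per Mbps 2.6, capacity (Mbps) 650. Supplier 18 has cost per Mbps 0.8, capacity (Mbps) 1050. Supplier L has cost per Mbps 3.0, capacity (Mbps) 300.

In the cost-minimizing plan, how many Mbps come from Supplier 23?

Fill from the cheapest supplier first.
Take 1050 from Supplier 18 at 0.8 — need 350 more.
Supplier 23 (2.6): take the remaining 350 — done.
Supplier L: unused.

350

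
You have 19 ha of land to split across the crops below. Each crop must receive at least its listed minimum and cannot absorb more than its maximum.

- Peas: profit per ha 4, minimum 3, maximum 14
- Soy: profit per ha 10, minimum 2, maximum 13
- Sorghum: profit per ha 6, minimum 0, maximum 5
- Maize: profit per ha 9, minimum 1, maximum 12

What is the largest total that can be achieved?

Meeting every minimum uses 3+2+0+1 = 6 ha, leaving 13.
Order the crops by profit per ha: Soy 10 > Maize 9 > Sorghum 6 > Peas 4.
Give Soy 11 more to hit its cap of 13 — 2 left.
Only 2 left; Maize takes them to reach 3.
Total = 4×3 + 10×13 + 9×3 = 169.

169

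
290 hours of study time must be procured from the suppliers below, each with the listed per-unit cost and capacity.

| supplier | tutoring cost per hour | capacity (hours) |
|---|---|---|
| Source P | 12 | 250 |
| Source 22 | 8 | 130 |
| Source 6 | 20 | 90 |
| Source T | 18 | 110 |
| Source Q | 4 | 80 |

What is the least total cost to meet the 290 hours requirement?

2320

Cheapest first:
Take 80 from Source Q at 4 → need 210 more.
Source 22 (8): use full 130 → 80 hours to go.
Source P (12): take the remaining 80 → done.
Source T, Source 6: unused.
Cost = 80×4 + 130×8 + 80×12 = 2320.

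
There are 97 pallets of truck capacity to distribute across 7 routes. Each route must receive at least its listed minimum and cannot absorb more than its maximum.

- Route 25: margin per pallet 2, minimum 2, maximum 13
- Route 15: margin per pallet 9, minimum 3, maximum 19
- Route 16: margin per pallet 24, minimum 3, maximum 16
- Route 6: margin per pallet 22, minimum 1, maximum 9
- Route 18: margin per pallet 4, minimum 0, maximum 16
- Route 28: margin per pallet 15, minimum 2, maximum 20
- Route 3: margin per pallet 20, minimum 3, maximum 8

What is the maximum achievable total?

Meeting every minimum uses 2+3+3+1+0+2+3 = 14 pallets, leaving 83.
Rank by margin per pallet: Route 16 24 > Route 6 22 > Route 3 20 > Route 28 15 > Route 15 9 > Route 18 4 > Route 25 2.
Route 16 takes 13 more to reach its cap of 16 → 70 left.
Route 6: +8 to 9 (cap) → 62 left.
Give Route 3 5 more to hit its cap of 8 → 57 left.
Route 28 takes 18 more to reach its cap of 20 → 39 left.
Route 15: +16 to 19 (cap) → 23 left.
Give Route 18 16 more to hit its cap of 16 → 7 left.
Route 25: +7 (room for 11) → 9. Pool exhausted.
Total = 2×9 + 9×19 + 24×16 + 22×9 + 4×16 + 15×20 + 20×8 = 1295.

1295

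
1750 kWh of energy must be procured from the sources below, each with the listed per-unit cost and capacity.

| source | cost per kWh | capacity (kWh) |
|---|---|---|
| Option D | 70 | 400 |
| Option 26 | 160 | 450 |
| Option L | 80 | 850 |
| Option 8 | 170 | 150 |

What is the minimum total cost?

176500

Cheapest first:
Option D at 70: take all 400 kWh ; 1350 still needed.
Option L (80): use full 850 ; 500 kWh to go.
Option 26 (160): use full 450 ; 50 kWh to go.
Option 8 at 170: take 50 of its 150 ; requirement met.
Cost = 400×70 + 850×80 + 450×160 + 50×170 = 176500.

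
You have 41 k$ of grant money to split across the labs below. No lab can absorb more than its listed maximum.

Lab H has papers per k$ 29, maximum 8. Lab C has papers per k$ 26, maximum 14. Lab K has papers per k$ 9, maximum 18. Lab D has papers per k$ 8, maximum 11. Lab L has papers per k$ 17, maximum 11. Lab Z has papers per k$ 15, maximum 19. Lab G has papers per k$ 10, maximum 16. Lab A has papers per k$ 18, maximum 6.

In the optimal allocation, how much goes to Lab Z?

2

Highest papers per k$ first: Lab H 29 > Lab C 26 > Lab A 18 > Lab L 17 > Lab Z 15 > Lab G 10 > Lab K 9 > Lab D 8.
Lab H: +8 to 8 (cap) — 33 left.
Lab C: +14 to 14 (cap) — 19 left.
Lab A takes 6 to reach its cap of 6 — 13 left.
Lab L: +11 to 11 (cap) — 2 left.
Lab Z: +2 (room for 19) → 2. Pool exhausted.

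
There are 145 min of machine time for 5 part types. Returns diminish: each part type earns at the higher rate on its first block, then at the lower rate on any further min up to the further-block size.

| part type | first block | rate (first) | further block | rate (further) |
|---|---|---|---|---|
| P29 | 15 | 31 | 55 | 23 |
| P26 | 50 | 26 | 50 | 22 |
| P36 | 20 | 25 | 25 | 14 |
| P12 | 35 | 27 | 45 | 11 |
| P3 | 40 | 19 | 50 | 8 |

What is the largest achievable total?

Treat each block as its own option and order by rate: P29/T1 31 > P12/T1 27 > P26/T1 26 > P36/T1 25 > P29/T2 23 > P26/T2 22 > P3/T1 19 > P36/T2 14 > P12/T2 11 > P3/T2 8.
P29/T1 (31): +15 ; 130 left.
P12 T1 at 27: fill all 35 ; 95 left.
Fill P26 T1 block (50 at 26) ; 45 left.
P36/T1 (25): +20 ; 25 left.
25 remain; put them into P29 T2 at 23.
Total = 31×15 + 27×35 + 26×50 + 25×20 + 23×25 = 3785.

3785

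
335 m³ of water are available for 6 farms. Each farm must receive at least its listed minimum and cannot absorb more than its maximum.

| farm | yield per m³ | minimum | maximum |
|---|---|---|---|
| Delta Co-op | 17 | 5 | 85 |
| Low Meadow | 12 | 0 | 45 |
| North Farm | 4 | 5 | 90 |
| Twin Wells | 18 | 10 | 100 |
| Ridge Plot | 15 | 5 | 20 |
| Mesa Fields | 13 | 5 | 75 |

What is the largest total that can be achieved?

Meeting every minimum uses 5+0+5+10+5+5 = 30 m³, leaving 305.
Order the farms by yield per m³: Twin Wells 18 > Delta Co-op 17 > Ridge Plot 15 > Mesa Fields 13 > Low Meadow 12 > North Farm 4.
Twin Wells takes 90 more to reach its cap of 100 → 215 left.
Delta Co-op: +80 to 85 (cap) → 135 left.
Ridge Plot takes 15 more to reach its cap of 20 → 120 left.
Give Mesa Fields 70 more to hit its cap of 75 → 50 left.
Give Low Meadow 45 more to hit its cap of 45 → 5 left.
Only 5 left; North Farm takes them to reach 10.
Total = 17×85 + 12×45 + 4×10 + 18×100 + 15×20 + 13×75 = 5100.

5100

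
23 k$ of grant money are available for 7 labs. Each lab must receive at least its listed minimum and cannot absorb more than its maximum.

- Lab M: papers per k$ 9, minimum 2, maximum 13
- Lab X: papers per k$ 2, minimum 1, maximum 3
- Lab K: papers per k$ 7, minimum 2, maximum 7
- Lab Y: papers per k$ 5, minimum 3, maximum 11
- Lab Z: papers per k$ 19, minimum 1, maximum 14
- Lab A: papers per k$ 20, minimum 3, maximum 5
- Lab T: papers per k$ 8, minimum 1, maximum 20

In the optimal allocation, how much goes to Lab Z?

9

Meeting every minimum uses 2+1+2+3+1+3+1 = 13 k$, leaving 10.
Order the labs by papers per k$: Lab A 20 > Lab Z 19 > Lab M 9 > Lab T 8 > Lab K 7 > Lab Y 5 > Lab X 2.
Lab A: +2 to 5 (cap) → 8 left.
Only 8 left; Lab Z takes them to reach 9.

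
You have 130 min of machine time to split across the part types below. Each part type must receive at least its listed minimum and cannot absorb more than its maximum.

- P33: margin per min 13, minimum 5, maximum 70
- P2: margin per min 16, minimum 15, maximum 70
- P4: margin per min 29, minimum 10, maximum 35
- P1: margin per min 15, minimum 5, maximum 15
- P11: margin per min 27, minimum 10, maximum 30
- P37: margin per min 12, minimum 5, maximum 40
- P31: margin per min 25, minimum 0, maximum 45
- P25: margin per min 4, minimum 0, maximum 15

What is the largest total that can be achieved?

3140

Meeting every minimum uses 5+15+10+5+10+5+0+0 = 50 min, leaving 80.
Order the part types by margin per min: P4 29 > P11 27 > P31 25 > P2 16 > P1 15 > P33 13 > P37 12 > P25 4.
P4: +25 to 35 (cap) ; 55 left.
P11: +20 to 30 (cap) ; 35 left.
Only 35 left; P31 takes them to reach 35.
Total = 13×5 + 16×15 + 29×35 + 15×5 + 27×30 + 12×5 + 25×35 = 3140.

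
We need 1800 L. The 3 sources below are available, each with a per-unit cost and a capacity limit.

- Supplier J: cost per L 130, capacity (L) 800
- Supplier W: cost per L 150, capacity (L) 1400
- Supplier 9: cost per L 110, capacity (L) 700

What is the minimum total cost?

226000

Cheapest first:
Supplier 9 (110): use full 700 ; 1100 L to go.
Take 800 from Supplier J at 130 ; need 300 more.
Supplier W (150): take the remaining 300 ; done.
Cost = 700×110 + 800×130 + 300×150 = 226000.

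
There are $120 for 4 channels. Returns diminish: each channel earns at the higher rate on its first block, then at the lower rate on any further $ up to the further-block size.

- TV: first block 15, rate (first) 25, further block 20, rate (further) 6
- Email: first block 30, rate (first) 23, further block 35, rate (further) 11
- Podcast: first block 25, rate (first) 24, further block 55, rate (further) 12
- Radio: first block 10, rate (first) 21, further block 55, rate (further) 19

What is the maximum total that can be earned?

Treat each block as its own option and order by rate: TV/tier1 25 > Podcast/tier1 24 > Email/tier1 23 > Radio/tier1 21 > Radio/tier2 19 > Podcast/tier2 12 > Email/tier2 11 > TV/tier2 6.
Fill TV tier1 block (15 at 25) → 105 left.
Podcast tier1 at 24: fill all 25 → 80 left.
Email tier1 at 23: fill all 30 → 50 left.
Fill Radio tier1 block (10 at 21) → 40 left.
40 remain; put them into Radio tier2 at 19.
Total = 25×15 + 24×25 + 23×30 + 21×10 + 19×40 = 2635.

2635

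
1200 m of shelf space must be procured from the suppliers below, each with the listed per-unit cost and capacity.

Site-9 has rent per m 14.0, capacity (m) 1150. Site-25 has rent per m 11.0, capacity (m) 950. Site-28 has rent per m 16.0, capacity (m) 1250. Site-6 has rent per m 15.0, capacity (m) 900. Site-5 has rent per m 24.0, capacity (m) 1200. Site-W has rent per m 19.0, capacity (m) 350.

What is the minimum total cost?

13950

Use suppliers in increasing cost order.
Site-25 at 11.0: take all 950 m ; 250 still needed.
Site-9 (14.0): take the remaining 250 ; done.
Site-6, Site-28, Site-W, Site-5: unused.
Cost = 950×11.0 + 250×14.0 = 13950.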